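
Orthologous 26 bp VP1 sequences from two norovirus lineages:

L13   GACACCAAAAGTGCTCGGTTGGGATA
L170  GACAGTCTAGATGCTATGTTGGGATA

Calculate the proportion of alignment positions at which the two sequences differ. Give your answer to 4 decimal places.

0.3077

The sequences differ at positions 5 (C/G), 6 (C/T), 7 (A/C), 8 (A/T), 10 (A/G), 11 (G/A), 16 (C/A), 17 (G/T).
There are 8 differences over 26 sites, so p = 8/26 = 0.3077.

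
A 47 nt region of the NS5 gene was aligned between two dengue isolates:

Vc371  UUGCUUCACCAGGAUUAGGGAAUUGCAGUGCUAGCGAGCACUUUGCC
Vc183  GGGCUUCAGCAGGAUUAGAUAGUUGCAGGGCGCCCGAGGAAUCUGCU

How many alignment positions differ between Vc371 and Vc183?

14

Mismatches occur at site 1 (U→G), site 2 (U→G), site 9 (C→G), site 19 (G→A), site 20 (G→U), site 22 (A→G), site 29 (U→G), site 32 (U→G), site 33 (A→C), site 34 (G→C), site 39 (C→G), site 41 (C→A), site 43 (U→C), site 47 (C→U).
That gives 14 mismatches out of 47 aligned sites, so the Hamming distance is 14.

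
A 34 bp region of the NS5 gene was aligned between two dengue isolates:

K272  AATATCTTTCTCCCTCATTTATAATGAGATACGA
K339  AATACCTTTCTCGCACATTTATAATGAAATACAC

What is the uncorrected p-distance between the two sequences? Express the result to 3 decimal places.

0.176

Mismatches occur at site 5 (T→C), site 13 (C→G), site 15 (T→A), site 28 (G→A), site 33 (G→A), site 34 (A→C).
There are 6 differences over 34 sites, so p = 6/34 = 0.176.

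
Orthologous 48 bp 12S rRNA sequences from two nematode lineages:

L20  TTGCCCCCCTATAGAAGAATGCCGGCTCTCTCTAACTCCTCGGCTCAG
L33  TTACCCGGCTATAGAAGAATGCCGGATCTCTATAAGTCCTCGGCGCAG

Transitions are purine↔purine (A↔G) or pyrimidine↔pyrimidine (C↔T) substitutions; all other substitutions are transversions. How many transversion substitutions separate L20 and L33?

Mismatches occur at site 3 (G↔A, transition), site 7 (C↔G, transversion), site 8 (C↔G, transversion), site 26 (C↔A, transversion), site 32 (C↔A, transversion), site 36 (C↔G, transversion), site 45 (T↔G, transversion).
Of the 7 differences, 1 transition and 6 transversions, so the answer is 6.

6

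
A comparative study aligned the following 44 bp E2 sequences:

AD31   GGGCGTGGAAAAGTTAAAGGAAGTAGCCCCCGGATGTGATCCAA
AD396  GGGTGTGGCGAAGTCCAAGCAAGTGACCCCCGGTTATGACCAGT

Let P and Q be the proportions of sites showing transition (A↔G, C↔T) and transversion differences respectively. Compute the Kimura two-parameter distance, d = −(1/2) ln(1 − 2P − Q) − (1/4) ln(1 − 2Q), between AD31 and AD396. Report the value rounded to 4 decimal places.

0.4262

The sequences differ at positions 4 (C/T, transition), 9 (A/C, transversion), 10 (A/G, transition), 15 (T/C, transition), 16 (A/C, transversion), 20 (G/C, transversion), 25 (A/G, transition), 26 (G/A, transition), 34 (A/T, transversion), 36 (G/A, transition), 40 (T/C, transition), 42 (C/A, transversion), 43 (A/G, transition), 44 (A/T, transversion).
Of the 14 differences, 8 transitions and 6 transversions over 44 sites: P = 8/44 = 0.181818, Q = 6/44 = 0.136364.
d = −0.5·ln(0.500000) − 0.25·ln(0.727272) = −0.5·(-0.693147) − 0.25·(-0.318455) = 0.4262.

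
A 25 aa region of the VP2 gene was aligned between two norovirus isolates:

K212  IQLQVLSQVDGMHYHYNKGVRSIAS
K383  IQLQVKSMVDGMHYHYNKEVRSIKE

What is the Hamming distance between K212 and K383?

Differing sites — 6:L/K; 8:Q/M; 19:G/E; 24:A/K; 25:S/E.
That gives 5 mismatches out of 25 aligned sites, so the Hamming distance is 5.

5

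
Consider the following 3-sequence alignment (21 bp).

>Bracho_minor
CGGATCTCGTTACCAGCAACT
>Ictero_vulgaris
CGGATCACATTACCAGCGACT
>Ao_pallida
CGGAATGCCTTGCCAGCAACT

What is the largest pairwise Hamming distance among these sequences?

Pairwise Hamming distances:
  Bracho_minor vs Ictero_vulgaris: 3
  Bracho_minor vs Ao_pallida: 5
  Ictero_vulgaris vs Ao_pallida: 6
The largest is 6, between Ictero_vulgaris and Ao_pallida.

6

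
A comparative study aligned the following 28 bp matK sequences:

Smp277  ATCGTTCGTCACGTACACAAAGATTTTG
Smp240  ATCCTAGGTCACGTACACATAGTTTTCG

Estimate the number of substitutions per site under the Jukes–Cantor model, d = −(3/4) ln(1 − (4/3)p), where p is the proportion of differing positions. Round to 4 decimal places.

The sequences differ at positions 4 (G/C), 6 (T/A), 7 (C/G), 20 (A/T), 23 (A/T), 27 (T/C).
p = 6/28 = 0.214286.
d = −0.75 · ln(1 − (4/3)·0.214286) = −0.75 · ln(0.714285) = −0.75 · (-0.336473) = 0.2524.

0.2524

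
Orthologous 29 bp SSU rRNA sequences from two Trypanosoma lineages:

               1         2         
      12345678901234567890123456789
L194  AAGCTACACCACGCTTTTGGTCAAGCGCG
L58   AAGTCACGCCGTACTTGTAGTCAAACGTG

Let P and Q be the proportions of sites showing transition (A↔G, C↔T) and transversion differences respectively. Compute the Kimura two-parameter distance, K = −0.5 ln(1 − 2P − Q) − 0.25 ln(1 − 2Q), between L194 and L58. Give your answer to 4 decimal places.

0.5502

Mismatches occur at site 4 (C→T, transition), site 5 (T→C, transition), site 8 (A→G, transition), site 11 (A→G, transition), site 12 (C→T, transition), site 13 (G→A, transition), site 17 (T→G, transversion), site 19 (G→A, transition), site 25 (G→A, transition), site 28 (C→T, transition).
Of the 10 differences, 9 transitions and 1 transversion over 29 sites: P = 9/29 = 0.310345, Q = 1/29 = 0.034483.
d = −0.5·ln(0.344827) − 0.25·ln(0.931034) = −0.5·(-1.064712) − 0.25·(-0.071459) = 0.5502.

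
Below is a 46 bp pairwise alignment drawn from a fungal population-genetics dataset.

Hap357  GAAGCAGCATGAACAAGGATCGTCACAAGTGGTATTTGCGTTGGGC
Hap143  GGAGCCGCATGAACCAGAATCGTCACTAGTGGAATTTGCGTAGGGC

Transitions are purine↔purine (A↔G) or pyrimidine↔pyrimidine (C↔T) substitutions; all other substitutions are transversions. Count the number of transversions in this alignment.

Mismatches occur at site 2 (A/G, transition), site 6 (A/C, transversion), site 15 (A/C, transversion), site 18 (G/A, transition), site 27 (A/T, transversion), site 33 (T/A, transversion), site 42 (T/A, transversion).
Of the 7 differences, 2 transitions and 5 transversions, so the answer is 5.

5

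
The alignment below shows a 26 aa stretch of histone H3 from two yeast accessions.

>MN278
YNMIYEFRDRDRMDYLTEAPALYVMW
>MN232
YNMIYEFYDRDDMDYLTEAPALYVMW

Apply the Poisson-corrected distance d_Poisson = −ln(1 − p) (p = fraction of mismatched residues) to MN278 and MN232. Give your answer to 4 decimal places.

Mismatches occur at site 8 (R↔Y), site 12 (R↔D).
p = 2/26 = 0.076923.
d = −ln(1 − 0.076923) = −ln(0.923077) = 0.0800.

0.0800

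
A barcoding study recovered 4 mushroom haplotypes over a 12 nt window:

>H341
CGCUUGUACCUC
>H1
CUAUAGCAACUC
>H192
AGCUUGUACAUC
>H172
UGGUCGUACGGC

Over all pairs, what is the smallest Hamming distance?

Pairwise Hamming distances:
  H341 vs H1: 5
  H341 vs H192: 2
  H341 vs H172: 5
  H1 vs H192: 7
  H1 vs H172: 8
  H192 vs H172: 5
The smallest is 2, between H341 and H192.

2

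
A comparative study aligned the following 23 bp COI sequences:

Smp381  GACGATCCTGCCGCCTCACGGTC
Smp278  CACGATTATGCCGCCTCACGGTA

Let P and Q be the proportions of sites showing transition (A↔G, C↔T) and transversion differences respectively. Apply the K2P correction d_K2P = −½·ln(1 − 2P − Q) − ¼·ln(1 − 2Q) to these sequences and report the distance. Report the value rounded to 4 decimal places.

0.1981

Mismatches occur at site 1 (G/C, transversion), site 7 (C/T, transition), site 8 (C/A, transversion), site 23 (C/A, transversion).
Of the 4 differences, 1 transition and 3 transversions over 23 sites: P = 1/23 = 0.043478, Q = 3/23 = 0.130435.
d = −0.5·ln(0.782609) − 0.25·ln(0.739130) = −0.5·(-0.245122) − 0.25·(-0.302281) = 0.1981.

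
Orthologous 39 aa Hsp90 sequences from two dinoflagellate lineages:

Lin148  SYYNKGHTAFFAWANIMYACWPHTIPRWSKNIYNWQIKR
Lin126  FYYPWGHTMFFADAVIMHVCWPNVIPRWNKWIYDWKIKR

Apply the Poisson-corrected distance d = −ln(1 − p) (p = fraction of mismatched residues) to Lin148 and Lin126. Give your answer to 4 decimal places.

Differing sites — 1:S/F; 4:N/P; 5:K/W; 9:A/M; 13:W/D; 15:N/V; 18:Y/H; 19:A/V; 23:H/N; 24:T/V; 29:S/N; 31:N/W; 34:N/D; 36:Q/K.
p = 14/39 = 0.358974.
d = −ln(1 − 0.358974) = −ln(0.641026) = 0.4447.

0.4447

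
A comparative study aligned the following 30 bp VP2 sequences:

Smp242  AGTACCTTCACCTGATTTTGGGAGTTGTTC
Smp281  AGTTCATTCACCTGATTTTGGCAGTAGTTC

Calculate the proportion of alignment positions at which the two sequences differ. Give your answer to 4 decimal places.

0.1333

The sequences differ at positions 4 (A/T), 6 (C/A), 22 (G/C), 26 (T/A).
There are 4 differences over 30 sites, so p = 4/30 = 0.1333.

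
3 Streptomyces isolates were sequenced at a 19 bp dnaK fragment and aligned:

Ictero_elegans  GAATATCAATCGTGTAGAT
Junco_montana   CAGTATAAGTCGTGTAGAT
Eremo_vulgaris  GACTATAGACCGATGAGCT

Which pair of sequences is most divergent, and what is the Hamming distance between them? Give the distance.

9

Pairwise Hamming distances:
  Ictero_elegans vs Junco_montana: 4
  Ictero_elegans vs Eremo_vulgaris: 8
  Junco_montana vs Eremo_vulgaris: 9
The largest is 9, between Junco_montana and Eremo_vulgaris.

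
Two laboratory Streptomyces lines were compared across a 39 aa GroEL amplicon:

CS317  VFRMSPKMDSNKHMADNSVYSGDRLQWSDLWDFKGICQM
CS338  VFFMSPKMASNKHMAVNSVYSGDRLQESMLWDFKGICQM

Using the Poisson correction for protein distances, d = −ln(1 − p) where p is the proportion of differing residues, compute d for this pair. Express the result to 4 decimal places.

Mismatches occur at site 3 (R/F), site 9 (D/A), site 16 (D/V), site 27 (W/E), site 29 (D/M).
p = 5/39 = 0.128205.
d = −ln(1 − 0.128205) = −ln(0.871795) = 0.1372.

0.1372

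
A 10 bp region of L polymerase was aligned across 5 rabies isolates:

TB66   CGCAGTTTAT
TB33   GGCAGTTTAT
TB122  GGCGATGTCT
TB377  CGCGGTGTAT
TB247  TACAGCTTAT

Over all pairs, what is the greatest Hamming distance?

Pairwise Hamming distances:
  TB66 vs TB33: 1
  TB66 vs TB122: 5
  TB66 vs TB377: 2
  TB66 vs TB247: 3
  TB33 vs TB122: 4
  TB33 vs TB377: 3
  TB33 vs TB247: 3
  TB122 vs TB377: 3
  TB122 vs TB247: 7
  TB377 vs TB247: 5
The largest is 7, between TB122 and TB247.

7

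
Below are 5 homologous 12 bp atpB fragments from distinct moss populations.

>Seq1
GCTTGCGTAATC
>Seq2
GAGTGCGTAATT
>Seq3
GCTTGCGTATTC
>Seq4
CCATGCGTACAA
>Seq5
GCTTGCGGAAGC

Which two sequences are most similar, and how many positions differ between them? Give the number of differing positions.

Pairwise Hamming distances:
  Seq1 vs Seq2: 3
  Seq1 vs Seq3: 1
  Seq1 vs Seq4: 5
  Seq1 vs Seq5: 2
  Seq2 vs Seq3: 4
  Seq2 vs Seq4: 6
  Seq2 vs Seq5: 5
  Seq3 vs Seq4: 5
  Seq3 vs Seq5: 3
  Seq4 vs Seq5: 6
The smallest is 1, between Seq1 and Seq3.

1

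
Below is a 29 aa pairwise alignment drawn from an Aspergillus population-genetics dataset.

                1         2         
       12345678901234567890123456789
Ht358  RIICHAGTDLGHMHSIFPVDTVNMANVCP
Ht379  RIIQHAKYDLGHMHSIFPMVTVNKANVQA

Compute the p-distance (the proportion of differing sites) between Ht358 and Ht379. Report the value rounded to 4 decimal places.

0.2759

Differing sites — 4:C/Q; 7:G/K; 8:T/Y; 19:V/M; 20:D/V; 24:M/K; 28:C/Q; 29:P/A.
There are 8 differences over 29 sites, so p = 8/29 = 0.2759.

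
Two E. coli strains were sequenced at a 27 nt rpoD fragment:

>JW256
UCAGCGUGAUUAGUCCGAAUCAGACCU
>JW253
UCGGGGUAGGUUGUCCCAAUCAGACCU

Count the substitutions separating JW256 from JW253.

7

Mismatches occur at site 3 (A/G), site 5 (C/G), site 8 (G/A), site 9 (A/G), site 10 (U/G), site 12 (A/U), site 17 (G/C).
That gives 7 mismatches out of 27 aligned sites, so the Hamming distance is 7.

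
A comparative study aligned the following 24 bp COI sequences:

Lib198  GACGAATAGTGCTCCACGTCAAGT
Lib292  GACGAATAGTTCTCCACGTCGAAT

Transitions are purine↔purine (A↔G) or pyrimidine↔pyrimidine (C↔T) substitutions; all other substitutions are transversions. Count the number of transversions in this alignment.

The sequences differ at positions 11 (G/T, transversion), 21 (A/G, transition), 23 (G/A, transition).
Of the 3 differences, 2 transitions and 1 transversion, so the answer is 1.

1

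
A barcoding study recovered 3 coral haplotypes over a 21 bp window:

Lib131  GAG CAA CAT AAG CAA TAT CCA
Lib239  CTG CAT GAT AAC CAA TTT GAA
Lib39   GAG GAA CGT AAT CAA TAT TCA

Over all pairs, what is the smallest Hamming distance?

Pairwise Hamming distances:
  Lib131 vs Lib239: 8
  Lib131 vs Lib39: 4
  Lib239 vs Lib39: 10
The smallest is 4, between Lib131 and Lib39.

4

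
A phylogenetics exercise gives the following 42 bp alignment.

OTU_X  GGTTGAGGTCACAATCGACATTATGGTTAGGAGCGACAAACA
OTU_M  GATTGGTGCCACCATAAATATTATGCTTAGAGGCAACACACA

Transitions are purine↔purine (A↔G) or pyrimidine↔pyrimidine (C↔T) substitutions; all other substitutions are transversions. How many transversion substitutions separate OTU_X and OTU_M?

5

Differing sites — 2:G/A (Ti); 6:A/G (Ti); 7:G/T (Tv); 9:T/C (Ti); 13:A/C (Tv); 16:C/A (Tv); 17:G/A (Ti); 19:C/T (Ti); 26:G/C (Tv); 31:G/A (Ti); 32:A/G (Ti); 35:G/A (Ti); 39:A/C (Tv).
Of the 13 differences, 8 transitions and 5 transversions, so the answer is 5.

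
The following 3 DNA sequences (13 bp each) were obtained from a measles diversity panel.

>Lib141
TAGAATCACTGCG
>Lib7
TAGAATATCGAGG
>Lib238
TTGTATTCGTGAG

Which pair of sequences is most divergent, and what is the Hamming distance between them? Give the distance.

8

Pairwise Hamming distances:
  Lib141 vs Lib7: 5
  Lib141 vs Lib238: 6
  Lib7 vs Lib238: 8
The largest is 8, between Lib7 and Lib238.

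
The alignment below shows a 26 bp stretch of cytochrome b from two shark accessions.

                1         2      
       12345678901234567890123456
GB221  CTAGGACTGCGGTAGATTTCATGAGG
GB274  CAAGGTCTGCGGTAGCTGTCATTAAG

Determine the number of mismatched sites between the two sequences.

Mismatches occur at site 2 (T→A), site 6 (A→T), site 16 (A→C), site 18 (T→G), site 23 (G→T), site 25 (G→A).
That gives 6 mismatches out of 26 aligned sites, so the Hamming distance is 6.

6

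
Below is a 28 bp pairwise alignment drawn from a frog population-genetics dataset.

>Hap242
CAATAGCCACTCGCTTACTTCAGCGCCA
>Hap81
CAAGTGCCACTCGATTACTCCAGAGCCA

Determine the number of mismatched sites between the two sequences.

The sequences differ at positions 4 (T/G), 5 (A/T), 14 (C/A), 20 (T/C), 24 (C/A).
That gives 5 mismatches out of 28 aligned sites, so the Hamming distance is 5.

5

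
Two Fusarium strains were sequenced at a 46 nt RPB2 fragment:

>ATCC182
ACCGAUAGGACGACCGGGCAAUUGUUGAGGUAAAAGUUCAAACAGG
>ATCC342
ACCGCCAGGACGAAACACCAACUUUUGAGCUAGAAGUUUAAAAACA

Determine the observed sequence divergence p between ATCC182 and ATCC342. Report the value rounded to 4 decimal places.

Differing sites — 5:A/C; 6:U/C; 14:C/A; 15:C/A; 16:G/C; 17:G/A; 18:G/C; 22:U/C; 24:G/U; 30:G/C; 33:A/G; 39:C/U; 43:C/A; 45:G/C; 46:G/A.
There are 15 differences over 46 sites, so p = 15/46 = 0.3261.

0.3261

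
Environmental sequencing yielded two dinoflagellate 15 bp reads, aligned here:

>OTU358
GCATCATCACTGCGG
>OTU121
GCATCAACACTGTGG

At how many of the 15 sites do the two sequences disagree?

2

The sequences differ at positions 7 (T/A), 13 (C/T).
That gives 2 mismatches out of 15 aligned sites, so the Hamming distance is 2.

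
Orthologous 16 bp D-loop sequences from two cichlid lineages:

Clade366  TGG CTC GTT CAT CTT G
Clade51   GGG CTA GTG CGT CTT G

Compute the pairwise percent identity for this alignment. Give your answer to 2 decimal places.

75.00%

The sequences differ at positions 1 (T/G), 6 (C/A), 9 (T/G), 11 (A/G).
12 of the 16 sites match, so the percent identity is 12/16 × 100 = 75.00%.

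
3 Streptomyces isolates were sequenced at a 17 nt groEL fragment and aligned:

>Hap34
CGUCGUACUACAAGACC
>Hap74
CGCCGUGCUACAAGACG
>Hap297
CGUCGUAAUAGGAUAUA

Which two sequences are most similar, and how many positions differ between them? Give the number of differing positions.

Pairwise Hamming distances:
  Hap34 vs Hap74: 3
  Hap34 vs Hap297: 6
  Hap74 vs Hap297: 8
The smallest is 3, between Hap34 and Hap74.

3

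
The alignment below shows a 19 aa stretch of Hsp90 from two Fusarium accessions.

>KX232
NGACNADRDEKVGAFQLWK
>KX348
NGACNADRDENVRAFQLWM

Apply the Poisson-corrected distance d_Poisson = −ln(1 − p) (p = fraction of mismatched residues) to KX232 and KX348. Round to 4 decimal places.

0.1719

Differing sites — 11:K/N; 13:G/R; 19:K/M.
p = 3/19 = 0.157895.
d = −ln(1 − 0.157895) = −ln(0.842105) = 0.1719.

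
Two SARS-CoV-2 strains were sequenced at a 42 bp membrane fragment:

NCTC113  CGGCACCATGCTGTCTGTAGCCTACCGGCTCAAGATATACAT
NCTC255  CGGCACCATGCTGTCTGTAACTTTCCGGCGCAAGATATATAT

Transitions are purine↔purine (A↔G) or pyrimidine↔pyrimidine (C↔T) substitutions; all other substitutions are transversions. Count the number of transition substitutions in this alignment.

Differing sites — 20:G/A (Ti); 22:C/T (Ti); 24:A/T (Tv); 30:T/G (Tv); 40:C/T (Ti).
Of the 5 differences, 3 transitions and 2 transversions, so the answer is 3.

3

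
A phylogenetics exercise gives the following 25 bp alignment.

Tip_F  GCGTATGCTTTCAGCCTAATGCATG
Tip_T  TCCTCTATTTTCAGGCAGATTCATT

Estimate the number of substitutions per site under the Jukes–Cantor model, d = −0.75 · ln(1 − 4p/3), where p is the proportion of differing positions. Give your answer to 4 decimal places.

Differing sites — 1:G/T; 3:G/C; 5:A/C; 7:G/A; 8:C/T; 15:C/G; 17:T/A; 18:A/G; 21:G/T; 25:G/T.
p = 10/25 = 0.400000.
d = −0.75 · ln(1 − (4/3)·0.400000) = −0.75 · ln(0.466667) = −0.75 · (-0.762139) = 0.5716.

0.5716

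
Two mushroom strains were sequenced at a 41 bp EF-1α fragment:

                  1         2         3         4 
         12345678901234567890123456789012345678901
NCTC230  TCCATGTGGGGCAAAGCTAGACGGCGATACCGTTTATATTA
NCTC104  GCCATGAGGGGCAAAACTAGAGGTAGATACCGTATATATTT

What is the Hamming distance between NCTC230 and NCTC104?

8

The sequences differ at positions 1 (T/G), 7 (T/A), 16 (G/A), 22 (C/G), 24 (G/T), 25 (C/A), 34 (T/A), 41 (A/T).
That gives 8 mismatches out of 41 aligned sites, so the Hamming distance is 8.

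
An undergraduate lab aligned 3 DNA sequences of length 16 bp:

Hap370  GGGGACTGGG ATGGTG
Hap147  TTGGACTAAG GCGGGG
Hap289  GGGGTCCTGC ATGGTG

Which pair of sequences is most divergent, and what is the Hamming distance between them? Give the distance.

Pairwise Hamming distances:
  Hap370 vs Hap147: 7
  Hap370 vs Hap289: 4
  Hap147 vs Hap289: 10
The largest is 10, between Hap147 and Hap289.

10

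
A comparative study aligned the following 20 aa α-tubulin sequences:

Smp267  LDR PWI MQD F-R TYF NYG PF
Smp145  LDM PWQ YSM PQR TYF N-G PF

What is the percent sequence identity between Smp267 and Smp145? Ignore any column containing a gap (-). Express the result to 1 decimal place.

66.7%

Excluding the 2 gap columns leaves 18 comparable sites.
Mismatches occur at site 3 (R/M), site 6 (I/Q), site 7 (M/Y), site 8 (Q/S), site 9 (D/M), site 10 (F/P).
12 of the 18 comparable sites match, so the percent identity is 12/18 × 100 = 66.7%.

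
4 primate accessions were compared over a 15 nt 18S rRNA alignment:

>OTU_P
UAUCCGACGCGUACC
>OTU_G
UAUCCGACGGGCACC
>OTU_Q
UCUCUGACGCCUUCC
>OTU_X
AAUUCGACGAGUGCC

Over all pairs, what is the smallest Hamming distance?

Pairwise Hamming distances:
  OTU_P vs OTU_G: 2
  OTU_P vs OTU_Q: 4
  OTU_P vs OTU_X: 4
  OTU_G vs OTU_Q: 6
  OTU_G vs OTU_X: 5
  OTU_Q vs OTU_X: 7
The smallest is 2, between OTU_P and OTU_G.

2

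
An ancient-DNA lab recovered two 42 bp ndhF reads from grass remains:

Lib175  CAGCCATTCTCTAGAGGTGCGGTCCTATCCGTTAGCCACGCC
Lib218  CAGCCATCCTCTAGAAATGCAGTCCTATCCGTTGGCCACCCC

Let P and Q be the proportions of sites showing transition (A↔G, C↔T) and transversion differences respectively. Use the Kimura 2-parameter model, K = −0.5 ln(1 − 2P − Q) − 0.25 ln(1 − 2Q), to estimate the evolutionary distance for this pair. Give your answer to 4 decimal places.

Differing sites — 8:T/C (Ti); 16:G/A (Ti); 17:G/A (Ti); 21:G/A (Ti); 34:A/G (Ti); 40:G/C (Tv).
Of the 6 differences, 5 transitions and 1 transversion over 42 sites: P = 5/42 = 0.119048, Q = 1/42 = 0.023810.
d = −0.5·ln(0.738094) − 0.25·ln(0.952380) = −0.5·(-0.303684) − 0.25·(-0.048791) = 0.1640.

0.1640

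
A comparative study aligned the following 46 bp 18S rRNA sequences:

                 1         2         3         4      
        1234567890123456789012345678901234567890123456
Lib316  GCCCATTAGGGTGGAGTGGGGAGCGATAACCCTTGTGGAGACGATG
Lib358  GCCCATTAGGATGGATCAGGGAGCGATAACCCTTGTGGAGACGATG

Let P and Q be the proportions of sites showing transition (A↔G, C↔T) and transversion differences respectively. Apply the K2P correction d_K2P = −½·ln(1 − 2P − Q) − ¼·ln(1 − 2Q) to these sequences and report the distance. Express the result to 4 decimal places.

0.0937

Differing sites — 11:G/A (Ti); 16:G/T (Tv); 17:T/C (Ti); 18:G/A (Ti).
Of the 4 differences, 3 transitions and 1 transversion over 46 sites: P = 3/46 = 0.065217, Q = 1/46 = 0.021739.
d = −0.5·ln(0.847827) − 0.25·ln(0.956522) = −0.5·(-0.165079) − 0.25·(-0.044451) = 0.0937.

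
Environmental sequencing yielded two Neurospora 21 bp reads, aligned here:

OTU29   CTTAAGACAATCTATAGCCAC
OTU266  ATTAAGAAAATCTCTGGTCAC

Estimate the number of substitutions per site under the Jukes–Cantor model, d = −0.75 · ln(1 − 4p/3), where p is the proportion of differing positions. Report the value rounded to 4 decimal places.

0.2865

Differing sites — 1:C/A; 8:C/A; 14:A/C; 16:A/G; 18:C/T.
p = 5/21 = 0.238095.
d = −0.75 · ln(1 − (4/3)·0.238095) = −0.75 · ln(0.682540) = −0.75 · (-0.381934) = 0.2865.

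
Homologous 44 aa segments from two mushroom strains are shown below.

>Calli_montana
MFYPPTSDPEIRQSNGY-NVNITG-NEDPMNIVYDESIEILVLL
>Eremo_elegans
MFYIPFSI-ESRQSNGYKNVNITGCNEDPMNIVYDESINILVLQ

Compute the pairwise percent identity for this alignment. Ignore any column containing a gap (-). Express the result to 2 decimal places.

Excluding the 3 gap columns leaves 41 comparable sites.
Differing sites — 4:P/I; 6:T/F; 8:D/I; 11:I/S; 39:E/N; 44:L/Q.
35 of the 41 comparable sites match, so the percent identity is 35/41 × 100 = 85.37%.

85.37%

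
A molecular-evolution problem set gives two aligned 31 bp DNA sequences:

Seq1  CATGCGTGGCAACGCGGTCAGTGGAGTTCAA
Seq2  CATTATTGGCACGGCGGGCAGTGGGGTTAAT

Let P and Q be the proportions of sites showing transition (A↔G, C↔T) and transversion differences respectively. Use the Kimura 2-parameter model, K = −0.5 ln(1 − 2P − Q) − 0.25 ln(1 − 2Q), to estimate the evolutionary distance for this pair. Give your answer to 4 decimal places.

0.3762

The sequences differ at positions 4 (G/T, transversion), 5 (C/A, transversion), 6 (G/T, transversion), 12 (A/C, transversion), 13 (C/G, transversion), 18 (T/G, transversion), 25 (A/G, transition), 29 (C/A, transversion), 31 (A/T, transversion).
Of the 9 differences, 1 transition and 8 transversions over 31 sites: P = 1/31 = 0.032258, Q = 8/31 = 0.258065.
d = −0.5·ln(0.677419) − 0.25·ln(0.483870) = −0.5·(-0.389465) − 0.25·(-0.725939) = 0.3762.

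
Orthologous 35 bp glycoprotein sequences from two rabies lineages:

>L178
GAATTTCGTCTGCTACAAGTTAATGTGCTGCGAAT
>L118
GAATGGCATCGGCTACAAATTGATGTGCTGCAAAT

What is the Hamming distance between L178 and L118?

7

Mismatches occur at site 5 (T/G), site 6 (T/G), site 8 (G/A), site 11 (T/G), site 19 (G/A), site 22 (A/G), site 32 (G/A).
That gives 7 mismatches out of 35 aligned sites, so the Hamming distance is 7.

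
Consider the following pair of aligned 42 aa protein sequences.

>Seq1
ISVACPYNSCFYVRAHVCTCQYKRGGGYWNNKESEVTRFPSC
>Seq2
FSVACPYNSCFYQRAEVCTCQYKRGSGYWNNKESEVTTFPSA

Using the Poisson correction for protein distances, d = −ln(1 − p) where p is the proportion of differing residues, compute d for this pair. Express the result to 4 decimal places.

0.1542

Mismatches occur at site 1 (I→F), site 13 (V→Q), site 16 (H→E), site 26 (G→S), site 38 (R→T), site 42 (C→A).
p = 6/42 = 0.142857.
d = −ln(1 − 0.142857) = −ln(0.857143) = 0.1542.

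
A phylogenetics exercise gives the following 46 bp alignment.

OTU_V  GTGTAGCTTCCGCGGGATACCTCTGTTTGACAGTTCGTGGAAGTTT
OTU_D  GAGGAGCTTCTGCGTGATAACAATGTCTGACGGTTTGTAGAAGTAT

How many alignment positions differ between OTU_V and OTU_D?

Mismatches occur at site 2 (T/A), site 4 (T/G), site 11 (C/T), site 15 (G/T), site 20 (C/A), site 22 (T/A), site 23 (C/A), site 27 (T/C), site 32 (A/G), site 36 (C/T), site 39 (G/A), site 45 (T/A).
That gives 12 mismatches out of 46 aligned sites, so the Hamming distance is 12.

12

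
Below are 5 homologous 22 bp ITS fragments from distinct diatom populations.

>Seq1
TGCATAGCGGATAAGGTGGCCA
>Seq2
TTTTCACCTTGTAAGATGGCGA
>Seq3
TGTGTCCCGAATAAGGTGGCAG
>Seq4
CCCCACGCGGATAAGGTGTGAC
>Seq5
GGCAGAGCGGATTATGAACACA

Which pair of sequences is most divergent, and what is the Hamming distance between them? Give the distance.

17

Pairwise Hamming distances:
  Seq1 vs Seq2: 10
  Seq1 vs Seq3: 7
  Seq1 vs Seq4: 9
  Seq1 vs Seq5: 8
  Seq2 vs Seq3: 10
  Seq2 vs Seq4: 15
  Seq2 vs Seq5: 17
  Seq3 vs Seq4: 10
  Seq3 vs Seq5: 15
  Seq4 vs Seq5: 13
The largest is 17, between Seq2 and Seq5.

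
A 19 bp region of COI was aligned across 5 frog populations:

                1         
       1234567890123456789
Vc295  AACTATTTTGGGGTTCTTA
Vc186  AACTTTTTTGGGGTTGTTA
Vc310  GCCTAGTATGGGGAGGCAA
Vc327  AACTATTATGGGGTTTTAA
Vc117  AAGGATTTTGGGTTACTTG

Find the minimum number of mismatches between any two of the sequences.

2

Pairwise Hamming distances:
  Vc295 vs Vc186: 2
  Vc295 vs Vc310: 9
  Vc295 vs Vc327: 3
  Vc295 vs Vc117: 5
  Vc186 vs Vc310: 9
  Vc186 vs Vc327: 4
  Vc186 vs Vc117: 7
  Vc310 vs Vc327: 7
  Vc310 vs Vc117: 13
  Vc327 vs Vc117: 8
The smallest is 2, between Vc295 and Vc186.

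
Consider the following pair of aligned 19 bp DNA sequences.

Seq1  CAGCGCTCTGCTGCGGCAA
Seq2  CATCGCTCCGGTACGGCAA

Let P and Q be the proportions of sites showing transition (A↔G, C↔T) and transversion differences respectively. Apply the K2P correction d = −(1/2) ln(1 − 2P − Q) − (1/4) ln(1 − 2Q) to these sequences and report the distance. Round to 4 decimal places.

Differing sites — 3:G/T (Tv); 9:T/C (Ti); 11:C/G (Tv); 13:G/A (Ti).
Of the 4 differences, 2 transitions and 2 transversions over 19 sites: P = 2/19 = 0.105263, Q = 2/19 = 0.105263.
d = −0.5·ln(0.684211) − 0.25·ln(0.789474) = −0.5·(-0.379489) − 0.25·(-0.236388) = 0.2488.

0.2488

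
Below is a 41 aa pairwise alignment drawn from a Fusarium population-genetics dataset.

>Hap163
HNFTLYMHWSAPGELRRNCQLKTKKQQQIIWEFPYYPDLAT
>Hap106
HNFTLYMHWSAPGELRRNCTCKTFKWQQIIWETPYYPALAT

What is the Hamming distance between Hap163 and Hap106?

Differing sites — 20:Q/T; 21:L/C; 24:K/F; 26:Q/W; 33:F/T; 38:D/A.
That gives 6 mismatches out of 41 aligned sites, so the Hamming distance is 6.

6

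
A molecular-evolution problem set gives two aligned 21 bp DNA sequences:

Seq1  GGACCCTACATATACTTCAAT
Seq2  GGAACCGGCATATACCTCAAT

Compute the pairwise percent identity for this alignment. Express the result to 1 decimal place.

Differing sites — 4:C/A; 7:T/G; 8:A/G; 16:T/C.
17 of the 21 sites match, so the percent identity is 17/21 × 100 = 81.0%.

81.0%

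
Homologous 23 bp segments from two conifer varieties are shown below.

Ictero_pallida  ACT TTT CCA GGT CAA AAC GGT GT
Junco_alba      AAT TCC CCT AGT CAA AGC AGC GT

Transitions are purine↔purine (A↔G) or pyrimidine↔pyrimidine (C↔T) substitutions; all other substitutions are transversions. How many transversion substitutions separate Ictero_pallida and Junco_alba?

Mismatches occur at site 2 (C↔A, transversion), site 5 (T↔C, transition), site 6 (T↔C, transition), site 9 (A↔T, transversion), site 10 (G↔A, transition), site 17 (A↔G, transition), site 19 (G↔A, transition), site 21 (T↔C, transition).
Of the 8 differences, 6 transitions and 2 transversions, so the answer is 2.

2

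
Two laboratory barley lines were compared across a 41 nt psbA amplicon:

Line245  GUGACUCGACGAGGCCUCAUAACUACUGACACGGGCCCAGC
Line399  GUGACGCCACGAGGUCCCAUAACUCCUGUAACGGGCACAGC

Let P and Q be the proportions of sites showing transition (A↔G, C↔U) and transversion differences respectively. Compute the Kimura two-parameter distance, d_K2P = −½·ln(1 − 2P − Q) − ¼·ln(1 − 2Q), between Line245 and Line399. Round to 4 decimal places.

0.2264

The sequences differ at positions 6 (U/G, transversion), 8 (G/C, transversion), 15 (C/U, transition), 17 (U/C, transition), 25 (A/C, transversion), 29 (A/U, transversion), 30 (C/A, transversion), 37 (C/A, transversion).
Of the 8 differences, 2 transitions and 6 transversions over 41 sites: P = 2/41 = 0.048780, Q = 6/41 = 0.146341.
d = −0.5·ln(0.756099) − 0.25·ln(0.707318) = −0.5·(-0.279583) − 0.25·(-0.346275) = 0.2264.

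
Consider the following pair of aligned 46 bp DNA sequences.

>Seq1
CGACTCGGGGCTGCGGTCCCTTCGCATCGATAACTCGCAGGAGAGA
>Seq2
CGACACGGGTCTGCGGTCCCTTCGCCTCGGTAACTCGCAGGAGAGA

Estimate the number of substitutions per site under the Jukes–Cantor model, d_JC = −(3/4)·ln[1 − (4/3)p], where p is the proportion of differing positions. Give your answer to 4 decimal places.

Mismatches occur at site 5 (T/A), site 10 (G/T), site 26 (A/C), site 30 (A/G).
p = 4/46 = 0.086957.
d = −0.75 · ln(1 − (4/3)·0.086957) = −0.75 · ln(0.884057) = −0.75 · (-0.123234) = 0.0924.

0.0924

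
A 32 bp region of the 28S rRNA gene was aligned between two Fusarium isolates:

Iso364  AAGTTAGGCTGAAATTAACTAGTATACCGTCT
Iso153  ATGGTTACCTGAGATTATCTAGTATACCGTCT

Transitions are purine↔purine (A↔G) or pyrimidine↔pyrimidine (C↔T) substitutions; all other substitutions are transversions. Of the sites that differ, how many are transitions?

2

Differing sites — 2:A/T (Tv); 4:T/G (Tv); 6:A/T (Tv); 7:G/A (Ti); 8:G/C (Tv); 13:A/G (Ti); 18:A/T (Tv).
Of the 7 differences, 2 transitions and 5 transversions, so the answer is 2.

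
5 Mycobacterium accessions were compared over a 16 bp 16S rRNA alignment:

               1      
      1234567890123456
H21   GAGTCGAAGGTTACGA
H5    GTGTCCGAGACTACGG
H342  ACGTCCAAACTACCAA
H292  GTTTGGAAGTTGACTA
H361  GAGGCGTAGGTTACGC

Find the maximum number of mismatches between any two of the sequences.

11

Pairwise Hamming distances:
  H21 vs H5: 6
  H21 vs H342: 8
  H21 vs H292: 6
  H21 vs H361: 3
  H5 vs H342: 10
  H5 vs H292: 9
  H5 vs H361: 7
  H342 vs H292: 10
  H342 vs H361: 11
  H292 vs H361: 9
The largest is 11, between H342 and H361.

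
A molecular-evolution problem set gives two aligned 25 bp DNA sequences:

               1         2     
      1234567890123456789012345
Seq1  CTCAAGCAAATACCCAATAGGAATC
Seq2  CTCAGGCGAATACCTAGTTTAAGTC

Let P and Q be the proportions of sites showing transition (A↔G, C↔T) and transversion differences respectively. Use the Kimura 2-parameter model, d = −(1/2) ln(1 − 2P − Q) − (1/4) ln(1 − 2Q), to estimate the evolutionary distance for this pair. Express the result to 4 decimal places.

0.4541

Mismatches occur at site 5 (A↔G, transition), site 8 (A↔G, transition), site 15 (C↔T, transition), site 17 (A↔G, transition), site 19 (A↔T, transversion), site 20 (G↔T, transversion), site 21 (G↔A, transition), site 23 (A↔G, transition).
Of the 8 differences, 6 transitions and 2 transversions over 25 sites: P = 6/25 = 0.240000, Q = 2/25 = 0.080000.
d = −0.5·ln(0.440000) − 0.25·ln(0.840000) = −0.5·(-0.820981) − 0.25·(-0.174353) = 0.4541.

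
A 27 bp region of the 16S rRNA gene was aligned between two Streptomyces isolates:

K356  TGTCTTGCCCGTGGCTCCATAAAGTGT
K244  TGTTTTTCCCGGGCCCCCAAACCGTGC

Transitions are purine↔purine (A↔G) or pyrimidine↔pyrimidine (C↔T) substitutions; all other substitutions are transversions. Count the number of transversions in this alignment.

6

The sequences differ at positions 4 (C/T, transition), 7 (G/T, transversion), 12 (T/G, transversion), 14 (G/C, transversion), 16 (T/C, transition), 20 (T/A, transversion), 22 (A/C, transversion), 23 (A/C, transversion), 27 (T/C, transition).
Of the 9 differences, 3 transitions and 6 transversions, so the answer is 6.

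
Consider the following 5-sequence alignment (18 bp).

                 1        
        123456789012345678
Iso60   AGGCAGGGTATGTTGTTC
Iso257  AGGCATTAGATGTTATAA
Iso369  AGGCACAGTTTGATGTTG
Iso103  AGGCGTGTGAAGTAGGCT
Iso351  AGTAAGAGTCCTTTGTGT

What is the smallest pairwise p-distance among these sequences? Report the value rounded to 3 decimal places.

Pairwise Hamming distances:
  Iso60 vs Iso257: 7
  Iso60 vs Iso369: 5
  Iso60 vs Iso103: 9
  Iso60 vs Iso351: 8
  Iso257 vs Iso369: 9
  Iso257 vs Iso103: 9
  Iso257 vs Iso351: 12
  Iso369 vs Iso103: 12
  Iso369 vs Iso351: 9
  Iso103 vs Iso351: 13
The smallest is 5 mismatches, between Iso60 and Iso369; p = 5/18 = 0.278.

0.278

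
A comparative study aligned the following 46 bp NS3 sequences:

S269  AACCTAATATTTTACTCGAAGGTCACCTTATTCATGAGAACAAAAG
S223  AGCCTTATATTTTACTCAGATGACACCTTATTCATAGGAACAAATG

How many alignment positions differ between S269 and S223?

Differing sites — 2:A/G; 6:A/T; 18:G/A; 19:A/G; 21:G/T; 23:T/A; 36:G/A; 37:A/G; 45:A/T.
That gives 9 mismatches out of 46 aligned sites, so the Hamming distance is 9.

9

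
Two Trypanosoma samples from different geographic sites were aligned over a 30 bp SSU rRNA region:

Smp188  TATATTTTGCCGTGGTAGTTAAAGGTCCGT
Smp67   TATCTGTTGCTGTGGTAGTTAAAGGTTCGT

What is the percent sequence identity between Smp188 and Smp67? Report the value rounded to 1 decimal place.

Mismatches occur at site 4 (A/C), site 6 (T/G), site 11 (C/T), site 27 (C/T).
26 of the 30 sites match, so the percent identity is 26/30 × 100 = 86.7%.

86.7%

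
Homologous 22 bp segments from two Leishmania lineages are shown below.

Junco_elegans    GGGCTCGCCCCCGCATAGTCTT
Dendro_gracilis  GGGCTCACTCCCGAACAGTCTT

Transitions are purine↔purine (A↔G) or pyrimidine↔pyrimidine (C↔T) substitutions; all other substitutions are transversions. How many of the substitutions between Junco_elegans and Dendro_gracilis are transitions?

Differing sites — 7:G/A (Ti); 9:C/T (Ti); 14:C/A (Tv); 16:T/C (Ti).
Of the 4 differences, 3 transitions and 1 transversion, so the answer is 3.

3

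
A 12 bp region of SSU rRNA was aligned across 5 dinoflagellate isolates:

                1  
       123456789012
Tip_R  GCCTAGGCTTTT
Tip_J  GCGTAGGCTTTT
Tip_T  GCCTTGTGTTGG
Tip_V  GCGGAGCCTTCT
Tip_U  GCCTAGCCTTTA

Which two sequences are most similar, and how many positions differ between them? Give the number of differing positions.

Pairwise Hamming distances:
  Tip_R vs Tip_J: 1
  Tip_R vs Tip_T: 5
  Tip_R vs Tip_V: 4
  Tip_R vs Tip_U: 2
  Tip_J vs Tip_T: 6
  Tip_J vs Tip_V: 3
  Tip_J vs Tip_U: 3
  Tip_T vs Tip_V: 7
  Tip_T vs Tip_U: 5
  Tip_V vs Tip_U: 4
The smallest is 1, between Tip_R and Tip_J.

1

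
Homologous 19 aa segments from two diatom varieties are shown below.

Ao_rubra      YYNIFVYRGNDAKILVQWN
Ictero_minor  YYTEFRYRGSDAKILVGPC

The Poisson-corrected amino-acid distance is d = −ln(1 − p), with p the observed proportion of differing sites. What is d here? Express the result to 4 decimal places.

0.4595

Mismatches occur at site 3 (N/T), site 4 (I/E), site 6 (V/R), site 10 (N/S), site 17 (Q/G), site 18 (W/P), site 19 (N/C).
p = 7/19 = 0.368421.
d = −ln(1 − 0.368421) = −ln(0.631579) = 0.4595.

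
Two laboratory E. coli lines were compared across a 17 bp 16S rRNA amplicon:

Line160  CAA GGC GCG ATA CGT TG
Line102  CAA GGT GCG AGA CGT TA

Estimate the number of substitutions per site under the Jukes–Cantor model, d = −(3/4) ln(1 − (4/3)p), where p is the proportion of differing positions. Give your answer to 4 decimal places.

0.2012

Mismatches occur at site 6 (C↔T), site 11 (T↔G), site 17 (G↔A).
p = 3/17 = 0.176471.
d = −0.75 · ln(1 − (4/3)·0.176471) = −0.75 · ln(0.764705) = −0.75 · (-0.268265) = 0.2012.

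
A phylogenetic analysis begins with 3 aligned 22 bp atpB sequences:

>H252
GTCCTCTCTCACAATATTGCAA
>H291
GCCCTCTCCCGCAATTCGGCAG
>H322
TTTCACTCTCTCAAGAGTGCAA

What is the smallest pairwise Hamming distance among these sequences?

6

Pairwise Hamming distances:
  H252 vs H291: 7
  H252 vs H322: 6
  H291 vs H322: 11
The smallest is 6, between H252 and H322.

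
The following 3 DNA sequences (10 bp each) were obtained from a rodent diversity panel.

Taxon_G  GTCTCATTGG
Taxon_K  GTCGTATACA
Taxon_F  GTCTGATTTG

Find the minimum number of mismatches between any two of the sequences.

Pairwise Hamming distances:
  Taxon_G vs Taxon_K: 5
  Taxon_G vs Taxon_F: 2
  Taxon_K vs Taxon_F: 5
The smallest is 2, between Taxon_G and Taxon_F.

2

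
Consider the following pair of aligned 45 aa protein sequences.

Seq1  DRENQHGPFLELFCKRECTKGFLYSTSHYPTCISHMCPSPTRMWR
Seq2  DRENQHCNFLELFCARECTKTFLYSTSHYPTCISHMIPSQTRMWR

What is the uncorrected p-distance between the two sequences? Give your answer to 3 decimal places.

The sequences differ at positions 7 (G/C), 8 (P/N), 15 (K/A), 21 (G/T), 37 (C/I), 40 (P/Q).
There are 6 differences over 45 sites, so p = 6/45 = 0.133.

0.133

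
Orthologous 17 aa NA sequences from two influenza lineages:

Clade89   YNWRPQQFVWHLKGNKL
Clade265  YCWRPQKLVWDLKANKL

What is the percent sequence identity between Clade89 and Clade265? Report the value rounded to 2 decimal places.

70.59%

The sequences differ at positions 2 (N/C), 7 (Q/K), 8 (F/L), 11 (H/D), 14 (G/A).
12 of the 17 sites match, so the percent identity is 12/17 × 100 = 70.59%.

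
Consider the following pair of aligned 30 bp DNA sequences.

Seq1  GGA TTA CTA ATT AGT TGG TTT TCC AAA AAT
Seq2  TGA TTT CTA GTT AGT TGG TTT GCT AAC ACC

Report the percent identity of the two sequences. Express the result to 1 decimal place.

73.3%

The sequences differ at positions 1 (G/T), 6 (A/T), 10 (A/G), 22 (T/G), 24 (C/T), 27 (A/C), 29 (A/C), 30 (T/C).
22 of the 30 sites match, so the percent identity is 22/30 × 100 = 73.3%.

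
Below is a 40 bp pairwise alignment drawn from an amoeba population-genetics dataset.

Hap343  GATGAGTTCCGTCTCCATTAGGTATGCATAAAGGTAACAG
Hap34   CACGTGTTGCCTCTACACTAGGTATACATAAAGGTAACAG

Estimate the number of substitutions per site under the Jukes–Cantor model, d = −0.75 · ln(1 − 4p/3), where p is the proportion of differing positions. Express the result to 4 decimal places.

Mismatches occur at site 1 (G→C), site 3 (T→C), site 5 (A→T), site 9 (C→G), site 11 (G→C), site 15 (C→A), site 18 (T→C), site 26 (G→A).
p = 8/40 = 0.200000.
d = −0.75 · ln(1 − (4/3)·0.200000) = −0.75 · ln(0.733333) = −0.75 · (-0.310155) = 0.2326.

0.2326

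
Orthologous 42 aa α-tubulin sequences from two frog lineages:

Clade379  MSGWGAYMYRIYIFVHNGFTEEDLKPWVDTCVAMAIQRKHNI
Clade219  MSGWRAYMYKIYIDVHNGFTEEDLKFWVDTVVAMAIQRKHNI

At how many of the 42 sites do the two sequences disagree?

5

Differing sites — 5:G/R; 10:R/K; 14:F/D; 26:P/F; 31:C/V.
That gives 5 mismatches out of 42 aligned sites, so the Hamming distance is 5.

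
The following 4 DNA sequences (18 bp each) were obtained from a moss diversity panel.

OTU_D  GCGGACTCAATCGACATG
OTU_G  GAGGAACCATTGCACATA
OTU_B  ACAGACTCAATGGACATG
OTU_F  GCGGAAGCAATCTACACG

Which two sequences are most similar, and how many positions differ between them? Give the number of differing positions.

Pairwise Hamming distances:
  OTU_D vs OTU_G: 7
  OTU_D vs OTU_B: 3
  OTU_D vs OTU_F: 4
  OTU_G vs OTU_B: 8
  OTU_G vs OTU_F: 7
  OTU_B vs OTU_F: 7
The smallest is 3, between OTU_D and OTU_B.

3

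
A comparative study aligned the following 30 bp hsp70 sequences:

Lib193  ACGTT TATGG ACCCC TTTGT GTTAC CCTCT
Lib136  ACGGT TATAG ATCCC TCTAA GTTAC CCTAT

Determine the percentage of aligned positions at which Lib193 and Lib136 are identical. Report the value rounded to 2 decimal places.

Mismatches occur at site 4 (T/G), site 9 (G/A), site 12 (C/T), site 17 (T/C), site 19 (G/A), site 20 (T/A), site 29 (C/A).
23 of the 30 sites match, so the percent identity is 23/30 × 100 = 76.67%.

76.67%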